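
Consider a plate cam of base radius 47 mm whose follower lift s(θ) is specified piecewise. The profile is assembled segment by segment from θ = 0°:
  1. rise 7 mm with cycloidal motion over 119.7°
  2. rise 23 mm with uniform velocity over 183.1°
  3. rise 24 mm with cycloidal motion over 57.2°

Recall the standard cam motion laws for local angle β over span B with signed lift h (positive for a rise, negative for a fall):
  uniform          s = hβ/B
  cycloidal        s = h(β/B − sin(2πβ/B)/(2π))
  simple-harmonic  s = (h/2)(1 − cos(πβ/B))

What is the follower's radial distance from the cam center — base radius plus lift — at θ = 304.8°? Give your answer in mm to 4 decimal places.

seg 1 [0°–119.7°] cycloidal, h=7: full span → s += 7 → s = 7.0000
seg 2 [119.7°–302.8°] uniform, h=23: full span → s += 23 → s = 30.0000
seg 3 [302.8°–360°] cycloidal, h=24: θ=304.8° here. β=2, B=57.2. 24·(0.0350 − sin(2π·0.0350)/(2π)) = 0.0067 → s = 30.0067
radial distance = base radius + s = 47 + 30.0067 = 77.0067

77.0067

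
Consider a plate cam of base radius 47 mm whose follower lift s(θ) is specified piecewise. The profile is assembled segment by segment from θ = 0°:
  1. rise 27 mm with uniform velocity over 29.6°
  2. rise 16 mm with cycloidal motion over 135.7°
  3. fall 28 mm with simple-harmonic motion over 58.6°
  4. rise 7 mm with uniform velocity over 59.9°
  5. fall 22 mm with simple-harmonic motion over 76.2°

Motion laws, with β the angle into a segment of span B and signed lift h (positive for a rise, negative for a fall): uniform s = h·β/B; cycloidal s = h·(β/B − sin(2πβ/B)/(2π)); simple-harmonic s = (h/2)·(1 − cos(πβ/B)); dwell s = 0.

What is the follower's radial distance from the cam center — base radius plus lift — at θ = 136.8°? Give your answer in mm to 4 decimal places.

seg 1 [0°–29.6°] uniform, h=27: full span → s += 27 → s = 27.0000
seg 2 [29.6°–165.3°] cycloidal, h=16: θ=136.8° here. β=107.2, B=135.7. 16·(0.7900 − sin(2π·0.7900)/(2π)) = 15.1062 → s = 42.1062
radial distance = base radius + s = 47 + 42.1062 = 89.1062

89.1062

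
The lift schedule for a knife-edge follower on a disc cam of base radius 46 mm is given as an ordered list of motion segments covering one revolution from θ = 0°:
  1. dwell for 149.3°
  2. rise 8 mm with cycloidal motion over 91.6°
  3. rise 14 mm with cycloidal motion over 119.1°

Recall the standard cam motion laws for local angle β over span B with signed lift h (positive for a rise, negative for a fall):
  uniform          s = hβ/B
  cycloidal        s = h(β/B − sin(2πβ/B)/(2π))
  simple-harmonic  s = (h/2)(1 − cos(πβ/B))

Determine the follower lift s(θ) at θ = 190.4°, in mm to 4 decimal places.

seg 1 [0°–149.3°] dwell: s stays 0.0000
seg 2 [149.3°–240.9°] cycloidal, h=8: θ=190.4° here. β=41.1, B=91.6. 8·(0.4487 − sin(2π·0.4487)/(2π)) = 3.1861 → s = 3.1861

3.1861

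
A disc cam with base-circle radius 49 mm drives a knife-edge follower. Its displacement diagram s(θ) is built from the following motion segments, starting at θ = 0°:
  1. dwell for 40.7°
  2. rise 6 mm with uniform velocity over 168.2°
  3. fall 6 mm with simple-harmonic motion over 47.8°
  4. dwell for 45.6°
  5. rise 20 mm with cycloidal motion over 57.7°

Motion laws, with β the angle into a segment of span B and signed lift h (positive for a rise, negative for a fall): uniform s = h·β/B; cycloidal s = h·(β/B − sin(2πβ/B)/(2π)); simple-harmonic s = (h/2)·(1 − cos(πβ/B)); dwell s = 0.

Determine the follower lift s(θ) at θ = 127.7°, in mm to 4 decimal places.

seg 1 [0°–40.7°] dwell: s stays 0.0000
seg 2 [40.7°–208.9°] uniform, h=6: θ=127.7° here. β=87, B=168.2. 6·87/168.2 = 3.1034 → s = 3.1034

3.1034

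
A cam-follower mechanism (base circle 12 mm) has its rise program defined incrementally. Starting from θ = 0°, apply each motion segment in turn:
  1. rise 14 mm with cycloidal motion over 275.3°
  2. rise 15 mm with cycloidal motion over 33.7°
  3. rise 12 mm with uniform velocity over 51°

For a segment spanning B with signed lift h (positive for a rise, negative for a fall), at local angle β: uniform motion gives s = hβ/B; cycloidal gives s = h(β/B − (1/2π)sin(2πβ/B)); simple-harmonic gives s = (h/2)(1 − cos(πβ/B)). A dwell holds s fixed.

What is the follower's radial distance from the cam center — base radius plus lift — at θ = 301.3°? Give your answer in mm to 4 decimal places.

seg 1 [0°–275.3°] cycloidal, h=14: full span → s += 14 → s = 14.0000
seg 2 [275.3°–309°] cycloidal, h=15: θ=301.3° here. β=26, B=33.7. 15·(0.7715 − sin(2π·0.7715)/(2π)) = 13.9382 → s = 27.9382
radial distance = base radius + s = 12 + 27.9382 = 39.9382

39.9382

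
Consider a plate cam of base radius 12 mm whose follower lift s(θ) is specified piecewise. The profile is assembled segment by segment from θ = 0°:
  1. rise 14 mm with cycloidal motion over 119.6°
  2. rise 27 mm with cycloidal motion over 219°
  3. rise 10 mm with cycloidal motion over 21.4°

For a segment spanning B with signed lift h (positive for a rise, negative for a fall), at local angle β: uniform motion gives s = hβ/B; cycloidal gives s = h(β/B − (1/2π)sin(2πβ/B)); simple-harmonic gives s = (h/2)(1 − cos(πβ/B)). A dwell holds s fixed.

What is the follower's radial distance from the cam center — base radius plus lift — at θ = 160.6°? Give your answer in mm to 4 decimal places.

seg 1 [0°–119.6°] cycloidal, h=14: full span → s += 14 → s = 14.0000
seg 2 [119.6°–338.6°] cycloidal, h=27: θ=160.6° here. β=41, B=219. 27·(0.1872 − sin(2π·0.1872)/(2π)) = 1.0877 → s = 15.0877
radial distance = base radius + s = 12 + 15.0877 = 27.0877

27.0877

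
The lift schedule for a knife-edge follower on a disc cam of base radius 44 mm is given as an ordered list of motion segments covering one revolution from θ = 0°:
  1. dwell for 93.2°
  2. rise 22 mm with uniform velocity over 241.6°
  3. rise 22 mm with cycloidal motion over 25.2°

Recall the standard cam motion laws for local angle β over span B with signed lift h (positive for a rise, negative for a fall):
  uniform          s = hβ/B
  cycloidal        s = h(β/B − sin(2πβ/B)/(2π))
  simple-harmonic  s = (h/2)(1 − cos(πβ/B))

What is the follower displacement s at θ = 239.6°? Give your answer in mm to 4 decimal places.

seg 1 [0°–93.2°] dwell: s stays 0.0000
seg 2 [93.2°–334.8°] uniform, h=22: θ=239.6° here. β=146.4, B=241.6. 22·146.4/241.6 = 13.3311 → s = 13.3311

13.3311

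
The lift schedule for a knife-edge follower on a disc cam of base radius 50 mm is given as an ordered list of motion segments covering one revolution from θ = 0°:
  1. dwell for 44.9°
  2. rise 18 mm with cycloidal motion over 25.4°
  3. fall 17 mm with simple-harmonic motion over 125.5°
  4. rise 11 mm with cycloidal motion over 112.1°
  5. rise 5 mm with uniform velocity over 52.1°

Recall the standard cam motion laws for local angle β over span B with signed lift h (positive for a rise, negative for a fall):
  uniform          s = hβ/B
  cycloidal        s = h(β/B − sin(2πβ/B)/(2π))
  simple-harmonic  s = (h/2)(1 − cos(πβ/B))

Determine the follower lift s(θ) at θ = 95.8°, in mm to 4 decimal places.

seg 1 [0°–44.9°] dwell: s stays 0.0000
seg 2 [44.9°–70.3°] cycloidal, h=18: full span → s += 18 → s = 18.0000
seg 3 [70.3°–195.8°] simple-harmonic, h=-17: θ=95.8° here. β=25.5, B=125.5. -17/2·(1 − cos(π·0.2032)) = -1.6737 → s = 16.3263

16.3263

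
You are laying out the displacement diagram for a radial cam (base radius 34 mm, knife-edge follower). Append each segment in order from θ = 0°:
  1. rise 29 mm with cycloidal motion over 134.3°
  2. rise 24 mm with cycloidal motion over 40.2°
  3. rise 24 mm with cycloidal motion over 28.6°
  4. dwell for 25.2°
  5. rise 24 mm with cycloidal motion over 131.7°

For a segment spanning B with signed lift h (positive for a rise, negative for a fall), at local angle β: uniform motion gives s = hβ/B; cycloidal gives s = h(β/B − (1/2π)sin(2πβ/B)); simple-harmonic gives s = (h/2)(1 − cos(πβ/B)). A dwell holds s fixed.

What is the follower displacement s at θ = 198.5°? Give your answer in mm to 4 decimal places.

seg 1 [0°–134.3°] cycloidal, h=29: full span → s += 29 → s = 29.0000
seg 2 [134.3°–174.5°] cycloidal, h=24: full span → s += 24 → s = 53.0000
seg 3 [174.5°–203.1°] cycloidal, h=24: θ=198.5° here. β=24, B=28.6. 24·(0.8392 − sin(2π·0.8392)/(2π)) = 23.3757 → s = 76.3757

76.3757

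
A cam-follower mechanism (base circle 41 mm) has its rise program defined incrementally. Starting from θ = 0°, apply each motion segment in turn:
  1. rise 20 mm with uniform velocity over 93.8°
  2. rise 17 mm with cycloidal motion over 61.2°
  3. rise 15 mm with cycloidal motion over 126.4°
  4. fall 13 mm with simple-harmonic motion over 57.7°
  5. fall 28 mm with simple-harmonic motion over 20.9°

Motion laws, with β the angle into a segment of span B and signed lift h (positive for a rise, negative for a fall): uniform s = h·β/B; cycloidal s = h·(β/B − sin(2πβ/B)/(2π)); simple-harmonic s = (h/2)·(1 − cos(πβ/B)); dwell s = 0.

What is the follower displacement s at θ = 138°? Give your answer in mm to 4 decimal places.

seg 1 [0°–93.8°] uniform, h=20: full span → s += 20 → s = 20.0000
seg 2 [93.8°–155°] cycloidal, h=17: θ=138° here. β=44.2, B=61.2. 17·(0.7222 − sin(2π·0.7222)/(2π)) = 14.9423 → s = 34.9423

34.9423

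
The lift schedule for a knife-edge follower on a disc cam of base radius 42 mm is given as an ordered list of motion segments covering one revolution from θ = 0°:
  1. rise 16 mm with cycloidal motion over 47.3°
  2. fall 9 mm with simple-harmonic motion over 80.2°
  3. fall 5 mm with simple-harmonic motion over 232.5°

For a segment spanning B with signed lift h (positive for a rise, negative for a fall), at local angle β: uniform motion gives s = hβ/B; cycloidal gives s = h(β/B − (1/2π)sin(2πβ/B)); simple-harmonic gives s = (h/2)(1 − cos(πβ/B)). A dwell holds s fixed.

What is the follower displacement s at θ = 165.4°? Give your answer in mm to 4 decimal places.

seg 1 [0°–47.3°] cycloidal, h=16: full span → s += 16 → s = 16.0000
seg 2 [47.3°–127.5°] simple-harmonic, h=-9: full span → s += -9 → s = 7.0000
seg 3 [127.5°–360°] simple-harmonic, h=-5: θ=165.4° here. β=37.9, B=232.5. -5/2·(1 − cos(π·0.1630)) = -0.3207 → s = 6.6793

6.6793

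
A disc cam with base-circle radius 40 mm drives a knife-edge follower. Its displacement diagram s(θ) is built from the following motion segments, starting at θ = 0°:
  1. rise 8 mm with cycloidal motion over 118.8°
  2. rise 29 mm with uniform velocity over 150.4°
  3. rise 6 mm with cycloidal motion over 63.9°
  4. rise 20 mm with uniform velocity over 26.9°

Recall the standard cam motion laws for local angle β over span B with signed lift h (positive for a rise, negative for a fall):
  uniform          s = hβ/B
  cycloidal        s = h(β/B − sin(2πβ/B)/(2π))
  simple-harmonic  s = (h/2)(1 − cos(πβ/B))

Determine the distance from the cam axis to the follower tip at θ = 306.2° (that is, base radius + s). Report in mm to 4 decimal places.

seg 1 [0°–118.8°] cycloidal, h=8: full span → s += 8 → s = 8.0000
seg 2 [118.8°–269.2°] uniform, h=29: full span → s += 29 → s = 37.0000
seg 3 [269.2°–333.1°] cycloidal, h=6: θ=306.2° here. β=37, B=63.9. 6·(0.5790 − sin(2π·0.5790)/(2π)) = 3.9291 → s = 40.9291
radial distance = base radius + s = 40 + 40.9291 = 80.9291

80.9291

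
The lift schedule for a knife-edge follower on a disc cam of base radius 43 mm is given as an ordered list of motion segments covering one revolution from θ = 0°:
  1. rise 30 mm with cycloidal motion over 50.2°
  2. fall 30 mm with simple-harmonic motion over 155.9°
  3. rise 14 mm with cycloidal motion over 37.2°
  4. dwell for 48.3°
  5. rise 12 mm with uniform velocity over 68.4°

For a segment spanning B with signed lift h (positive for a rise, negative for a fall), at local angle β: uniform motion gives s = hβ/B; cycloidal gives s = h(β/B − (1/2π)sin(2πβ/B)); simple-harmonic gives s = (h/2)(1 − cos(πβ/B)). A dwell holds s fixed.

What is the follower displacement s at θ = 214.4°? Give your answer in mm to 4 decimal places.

seg 1 [0°–50.2°] cycloidal, h=30: full span → s += 30 → s = 30.0000
seg 2 [50.2°–206.1°] simple-harmonic, h=-30: full span → s += -30 → s = 0.0000
seg 3 [206.1°–243.3°] cycloidal, h=14: θ=214.4° here. β=8.3, B=37.2. 14·(0.2231 − sin(2π·0.2231)/(2π)) = 0.9272 → s = 0.9272

0.9272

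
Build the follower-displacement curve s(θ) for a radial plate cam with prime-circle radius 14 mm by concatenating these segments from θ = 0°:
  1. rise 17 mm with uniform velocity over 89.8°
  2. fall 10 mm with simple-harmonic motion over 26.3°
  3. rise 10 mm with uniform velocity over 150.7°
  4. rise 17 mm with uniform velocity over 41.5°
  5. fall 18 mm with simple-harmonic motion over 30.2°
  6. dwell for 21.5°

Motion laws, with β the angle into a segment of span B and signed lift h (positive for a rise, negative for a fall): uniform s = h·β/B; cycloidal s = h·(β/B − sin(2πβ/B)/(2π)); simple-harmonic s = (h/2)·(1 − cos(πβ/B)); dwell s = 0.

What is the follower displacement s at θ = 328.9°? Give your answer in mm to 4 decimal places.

seg 1 [0°–89.8°] uniform, h=17: full span → s += 17 → s = 17.0000
seg 2 [89.8°–116.1°] simple-harmonic, h=-10: full span → s += -10 → s = 7.0000
seg 3 [116.1°–266.8°] uniform, h=10: full span → s += 10 → s = 17.0000
seg 4 [266.8°–308.3°] uniform, h=17: full span → s += 17 → s = 34.0000
seg 5 [308.3°–338.5°] simple-harmonic, h=-18: θ=328.9° here. β=20.6, B=30.2. -18/2·(1 − cos(π·0.6821)) = -13.8729 → s = 20.1271

20.1271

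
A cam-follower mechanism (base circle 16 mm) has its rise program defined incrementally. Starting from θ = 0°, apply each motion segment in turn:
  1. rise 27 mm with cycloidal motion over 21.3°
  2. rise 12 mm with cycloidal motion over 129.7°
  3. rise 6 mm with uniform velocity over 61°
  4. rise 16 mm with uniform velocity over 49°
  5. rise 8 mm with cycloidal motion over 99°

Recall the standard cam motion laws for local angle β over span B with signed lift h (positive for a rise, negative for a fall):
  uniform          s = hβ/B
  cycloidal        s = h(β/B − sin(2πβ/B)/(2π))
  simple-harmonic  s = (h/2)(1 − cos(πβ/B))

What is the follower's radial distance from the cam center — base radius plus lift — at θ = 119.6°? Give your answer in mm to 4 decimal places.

seg 1 [0°–21.3°] cycloidal, h=27: full span → s += 27 → s = 27.0000
seg 2 [21.3°–151°] cycloidal, h=12: θ=119.6° here. β=98.3, B=129.7. 12·(0.7579 − sin(2π·0.7579)/(2π)) = 11.0023 → s = 38.0023
radial distance = base radius + s = 16 + 38.0023 = 54.0023

54.0023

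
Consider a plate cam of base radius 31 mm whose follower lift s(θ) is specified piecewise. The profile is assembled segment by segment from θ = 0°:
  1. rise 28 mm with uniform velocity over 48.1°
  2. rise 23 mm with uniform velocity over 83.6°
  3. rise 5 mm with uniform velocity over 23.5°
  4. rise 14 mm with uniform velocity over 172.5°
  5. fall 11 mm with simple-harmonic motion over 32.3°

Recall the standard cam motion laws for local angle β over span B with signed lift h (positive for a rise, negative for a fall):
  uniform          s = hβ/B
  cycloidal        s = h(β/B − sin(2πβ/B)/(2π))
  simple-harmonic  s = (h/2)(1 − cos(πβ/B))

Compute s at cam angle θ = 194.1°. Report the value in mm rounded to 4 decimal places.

seg 1 [0°–48.1°] uniform, h=28: full span → s += 28 → s = 28.0000
seg 2 [48.1°–131.7°] uniform, h=23: full span → s += 23 → s = 51.0000
seg 3 [131.7°–155.2°] uniform, h=5: full span → s += 5 → s = 56.0000
seg 4 [155.2°–327.7°] uniform, h=14: θ=194.1° here. β=38.9, B=172.5. 14·38.9/172.5 = 3.1571 → s = 59.1571

59.1571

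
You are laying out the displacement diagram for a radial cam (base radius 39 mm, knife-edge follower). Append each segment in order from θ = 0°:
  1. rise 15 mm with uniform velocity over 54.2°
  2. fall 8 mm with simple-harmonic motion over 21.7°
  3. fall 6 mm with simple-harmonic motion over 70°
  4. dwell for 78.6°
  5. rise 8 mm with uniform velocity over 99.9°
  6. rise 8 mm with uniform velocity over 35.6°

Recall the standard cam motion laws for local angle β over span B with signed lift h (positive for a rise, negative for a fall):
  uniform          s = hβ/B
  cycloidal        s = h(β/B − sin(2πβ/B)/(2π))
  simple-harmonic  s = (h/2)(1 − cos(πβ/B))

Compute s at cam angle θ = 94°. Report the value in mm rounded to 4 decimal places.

seg 1 [0°–54.2°] uniform, h=15: full span → s += 15 → s = 15.0000
seg 2 [54.2°–75.9°] simple-harmonic, h=-8: full span → s += -8 → s = 7.0000
seg 3 [75.9°–145.9°] simple-harmonic, h=-6: θ=94° here. β=18.1, B=70. -6/2·(1 − cos(π·0.2586)) = -0.9366 → s = 6.0634

6.0634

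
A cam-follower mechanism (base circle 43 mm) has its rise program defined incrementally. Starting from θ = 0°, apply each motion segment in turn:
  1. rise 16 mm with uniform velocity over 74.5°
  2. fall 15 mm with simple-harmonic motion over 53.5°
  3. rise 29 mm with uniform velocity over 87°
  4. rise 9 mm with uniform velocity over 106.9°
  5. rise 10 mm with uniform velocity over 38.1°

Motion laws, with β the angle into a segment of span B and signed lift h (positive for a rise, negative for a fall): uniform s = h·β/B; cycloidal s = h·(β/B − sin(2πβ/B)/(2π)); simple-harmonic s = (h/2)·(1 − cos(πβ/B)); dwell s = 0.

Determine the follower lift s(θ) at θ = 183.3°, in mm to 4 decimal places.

seg 1 [0°–74.5°] uniform, h=16: full span → s += 16 → s = 16.0000
seg 2 [74.5°–128°] simple-harmonic, h=-15: full span → s += -15 → s = 1.0000
seg 3 [128°–215°] uniform, h=29: θ=183.3° here. β=55.3, B=87. 29·55.3/87 = 18.4333 → s = 19.4333

19.4333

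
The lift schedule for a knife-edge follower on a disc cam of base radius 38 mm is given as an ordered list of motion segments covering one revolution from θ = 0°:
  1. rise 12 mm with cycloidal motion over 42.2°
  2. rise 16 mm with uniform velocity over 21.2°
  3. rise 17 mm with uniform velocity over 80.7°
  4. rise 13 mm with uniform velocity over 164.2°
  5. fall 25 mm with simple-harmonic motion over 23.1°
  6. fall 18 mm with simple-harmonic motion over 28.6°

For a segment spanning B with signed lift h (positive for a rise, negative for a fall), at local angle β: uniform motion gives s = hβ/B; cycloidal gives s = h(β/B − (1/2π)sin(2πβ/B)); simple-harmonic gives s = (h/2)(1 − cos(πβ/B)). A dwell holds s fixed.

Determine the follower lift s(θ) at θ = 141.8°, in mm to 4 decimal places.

seg 1 [0°–42.2°] cycloidal, h=12: full span → s += 12 → s = 12.0000
seg 2 [42.2°–63.4°] uniform, h=16: full span → s += 16 → s = 28.0000
seg 3 [63.4°–144.1°] uniform, h=17: θ=141.8° here. β=78.4, B=80.7. 17·78.4/80.7 = 16.5155 → s = 44.5155

44.5155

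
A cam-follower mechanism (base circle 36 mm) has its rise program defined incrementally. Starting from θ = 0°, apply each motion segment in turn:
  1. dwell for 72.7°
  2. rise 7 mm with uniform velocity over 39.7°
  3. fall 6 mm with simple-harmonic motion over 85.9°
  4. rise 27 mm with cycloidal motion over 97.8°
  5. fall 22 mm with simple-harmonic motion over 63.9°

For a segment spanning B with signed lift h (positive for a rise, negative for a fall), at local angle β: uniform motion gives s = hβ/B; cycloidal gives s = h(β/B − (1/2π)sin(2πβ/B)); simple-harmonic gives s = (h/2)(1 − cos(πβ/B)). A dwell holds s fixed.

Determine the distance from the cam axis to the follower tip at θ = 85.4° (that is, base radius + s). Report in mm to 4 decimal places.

seg 1 [0°–72.7°] dwell: s stays 0.0000
seg 2 [72.7°–112.4°] uniform, h=7: θ=85.4° here. β=12.7, B=39.7. 7·12.7/39.7 = 2.2393 → s = 2.2393
radial distance = base radius + s = 36 + 2.2393 = 38.2393

38.2393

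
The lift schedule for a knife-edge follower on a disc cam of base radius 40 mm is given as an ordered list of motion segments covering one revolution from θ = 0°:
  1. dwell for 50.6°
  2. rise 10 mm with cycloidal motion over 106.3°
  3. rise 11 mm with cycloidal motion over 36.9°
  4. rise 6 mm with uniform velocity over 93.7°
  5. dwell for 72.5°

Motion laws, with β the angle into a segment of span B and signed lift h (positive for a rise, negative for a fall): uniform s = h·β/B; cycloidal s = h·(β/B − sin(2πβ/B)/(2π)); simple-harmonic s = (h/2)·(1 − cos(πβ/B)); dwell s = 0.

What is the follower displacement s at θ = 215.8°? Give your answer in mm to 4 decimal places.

seg 1 [0°–50.6°] dwell: s stays 0.0000
seg 2 [50.6°–156.9°] cycloidal, h=10: full span → s += 10 → s = 10.0000
seg 3 [156.9°–193.8°] cycloidal, h=11: full span → s += 11 → s = 21.0000
seg 4 [193.8°–287.5°] uniform, h=6: θ=215.8° here. β=22, B=93.7. 6·22/93.7 = 1.4088 → s = 22.4088

22.4088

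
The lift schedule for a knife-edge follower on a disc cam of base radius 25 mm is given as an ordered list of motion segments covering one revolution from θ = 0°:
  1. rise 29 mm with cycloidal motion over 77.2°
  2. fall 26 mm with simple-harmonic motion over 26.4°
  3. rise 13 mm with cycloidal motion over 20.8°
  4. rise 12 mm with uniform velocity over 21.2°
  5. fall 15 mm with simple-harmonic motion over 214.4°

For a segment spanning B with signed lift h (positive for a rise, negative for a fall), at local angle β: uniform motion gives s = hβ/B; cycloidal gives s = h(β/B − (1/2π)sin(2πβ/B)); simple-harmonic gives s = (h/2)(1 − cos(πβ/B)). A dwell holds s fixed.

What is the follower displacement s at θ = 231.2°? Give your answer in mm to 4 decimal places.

seg 1 [0°–77.2°] cycloidal, h=29: full span → s += 29 → s = 29.0000
seg 2 [77.2°–103.6°] simple-harmonic, h=-26: full span → s += -26 → s = 3.0000
seg 3 [103.6°–124.4°] cycloidal, h=13: full span → s += 13 → s = 16.0000
seg 4 [124.4°–145.6°] uniform, h=12: full span → s += 12 → s = 28.0000
seg 5 [145.6°–360°] simple-harmonic, h=-15: θ=231.2° here. β=85.6, B=214.4. -15/2·(1 − cos(π·0.3993)) = -5.1657 → s = 22.8343

22.8343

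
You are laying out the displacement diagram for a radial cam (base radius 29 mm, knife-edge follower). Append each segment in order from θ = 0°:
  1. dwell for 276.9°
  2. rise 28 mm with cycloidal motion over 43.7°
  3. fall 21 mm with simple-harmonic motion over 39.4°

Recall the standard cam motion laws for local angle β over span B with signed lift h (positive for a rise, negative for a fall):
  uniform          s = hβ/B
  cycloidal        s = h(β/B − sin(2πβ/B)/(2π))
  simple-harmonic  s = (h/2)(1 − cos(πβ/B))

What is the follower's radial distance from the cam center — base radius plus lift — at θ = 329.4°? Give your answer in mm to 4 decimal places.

seg 1 [0°–276.9°] dwell: s stays 0.0000
seg 2 [276.9°–320.6°] cycloidal, h=28: full span → s += 28 → s = 28.0000
seg 3 [320.6°–360°] simple-harmonic, h=-21: θ=329.4° here. β=8.8, B=39.4. -21/2·(1 − cos(π·0.2234)) = -2.4805 → s = 25.5195
radial distance = base radius + s = 29 + 25.5195 = 54.5195

54.5195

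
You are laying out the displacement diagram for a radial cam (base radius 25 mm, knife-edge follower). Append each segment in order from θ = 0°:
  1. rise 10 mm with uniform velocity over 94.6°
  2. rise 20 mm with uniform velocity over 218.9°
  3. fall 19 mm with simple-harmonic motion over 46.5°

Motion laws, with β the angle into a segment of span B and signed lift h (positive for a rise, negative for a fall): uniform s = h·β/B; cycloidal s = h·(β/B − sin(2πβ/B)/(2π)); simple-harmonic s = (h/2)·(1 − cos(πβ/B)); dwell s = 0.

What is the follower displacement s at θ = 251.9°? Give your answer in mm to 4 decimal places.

seg 1 [0°–94.6°] uniform, h=10: full span → s += 10 → s = 10.0000
seg 2 [94.6°–313.5°] uniform, h=20: θ=251.9° here. β=157.3, B=218.9. 20·157.3/218.9 = 14.3719 → s = 24.3719

24.3719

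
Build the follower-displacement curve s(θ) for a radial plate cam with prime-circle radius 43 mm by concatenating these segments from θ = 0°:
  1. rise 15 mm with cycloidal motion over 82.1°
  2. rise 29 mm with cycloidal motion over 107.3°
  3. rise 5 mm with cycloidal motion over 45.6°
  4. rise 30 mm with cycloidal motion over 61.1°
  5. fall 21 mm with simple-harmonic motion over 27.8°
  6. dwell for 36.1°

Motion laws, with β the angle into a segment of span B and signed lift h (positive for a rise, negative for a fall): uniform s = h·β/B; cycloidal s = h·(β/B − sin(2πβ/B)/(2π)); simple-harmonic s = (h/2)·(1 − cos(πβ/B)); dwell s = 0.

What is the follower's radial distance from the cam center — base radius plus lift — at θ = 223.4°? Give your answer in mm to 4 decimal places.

seg 1 [0°–82.1°] cycloidal, h=15: full span → s += 15 → s = 15.0000
seg 2 [82.1°–189.4°] cycloidal, h=29: full span → s += 29 → s = 44.0000
seg 3 [189.4°–235°] cycloidal, h=5: θ=223.4° here. β=34, B=45.6. 5·(0.7456 − sin(2π·0.7456)/(2π)) = 4.5235 → s = 48.5235
radial distance = base radius + s = 43 + 48.5235 = 91.5235

91.5235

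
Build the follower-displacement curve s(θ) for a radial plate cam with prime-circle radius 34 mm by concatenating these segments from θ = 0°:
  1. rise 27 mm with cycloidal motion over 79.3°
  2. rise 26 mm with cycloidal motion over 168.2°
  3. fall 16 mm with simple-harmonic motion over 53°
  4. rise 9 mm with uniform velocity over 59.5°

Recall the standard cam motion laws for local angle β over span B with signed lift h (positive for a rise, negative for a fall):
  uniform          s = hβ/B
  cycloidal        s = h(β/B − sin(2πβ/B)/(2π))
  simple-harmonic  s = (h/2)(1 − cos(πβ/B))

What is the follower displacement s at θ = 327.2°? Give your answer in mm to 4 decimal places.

seg 1 [0°–79.3°] cycloidal, h=27: full span → s += 27 → s = 27.0000
seg 2 [79.3°–247.5°] cycloidal, h=26: full span → s += 26 → s = 53.0000
seg 3 [247.5°–300.5°] simple-harmonic, h=-16: full span → s += -16 → s = 37.0000
seg 4 [300.5°–360°] uniform, h=9: θ=327.2° here. β=26.7, B=59.5. 9·26.7/59.5 = 4.0387 → s = 41.0387

41.0387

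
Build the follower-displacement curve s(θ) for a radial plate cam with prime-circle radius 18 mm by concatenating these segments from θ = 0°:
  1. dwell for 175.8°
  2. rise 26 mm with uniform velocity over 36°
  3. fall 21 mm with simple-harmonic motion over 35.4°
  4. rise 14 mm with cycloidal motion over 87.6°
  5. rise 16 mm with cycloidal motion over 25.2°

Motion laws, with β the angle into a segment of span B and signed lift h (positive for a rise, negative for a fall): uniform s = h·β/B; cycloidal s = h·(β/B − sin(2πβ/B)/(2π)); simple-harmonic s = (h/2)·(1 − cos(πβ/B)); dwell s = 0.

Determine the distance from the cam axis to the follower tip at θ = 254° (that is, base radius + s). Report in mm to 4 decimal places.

seg 1 [0°–175.8°] dwell: s stays 0.0000
seg 2 [175.8°–211.8°] uniform, h=26: full span → s += 26 → s = 26.0000
seg 3 [211.8°–247.2°] simple-harmonic, h=-21: full span → s += -21 → s = 5.0000
seg 4 [247.2°–334.8°] cycloidal, h=14: θ=254° here. β=6.8, B=87.6. 14·(0.0776 − sin(2π·0.0776)/(2π)) = 0.0426 → s = 5.0426
radial distance = base radius + s = 18 + 5.0426 = 23.0426

23.0426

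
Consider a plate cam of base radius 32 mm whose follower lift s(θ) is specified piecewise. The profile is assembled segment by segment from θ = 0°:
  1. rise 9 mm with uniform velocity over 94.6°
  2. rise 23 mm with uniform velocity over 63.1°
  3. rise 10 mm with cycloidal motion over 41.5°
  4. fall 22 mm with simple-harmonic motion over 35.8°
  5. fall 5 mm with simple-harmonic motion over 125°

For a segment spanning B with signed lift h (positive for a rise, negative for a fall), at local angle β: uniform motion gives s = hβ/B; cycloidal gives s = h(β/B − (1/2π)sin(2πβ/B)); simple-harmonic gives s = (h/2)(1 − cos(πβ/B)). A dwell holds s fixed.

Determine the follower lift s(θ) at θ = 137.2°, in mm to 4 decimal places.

seg 1 [0°–94.6°] uniform, h=9: full span → s += 9 → s = 9.0000
seg 2 [94.6°–157.7°] uniform, h=23: θ=137.2° here. β=42.6, B=63.1. 23·42.6/63.1 = 15.5277 → s = 24.5277

24.5277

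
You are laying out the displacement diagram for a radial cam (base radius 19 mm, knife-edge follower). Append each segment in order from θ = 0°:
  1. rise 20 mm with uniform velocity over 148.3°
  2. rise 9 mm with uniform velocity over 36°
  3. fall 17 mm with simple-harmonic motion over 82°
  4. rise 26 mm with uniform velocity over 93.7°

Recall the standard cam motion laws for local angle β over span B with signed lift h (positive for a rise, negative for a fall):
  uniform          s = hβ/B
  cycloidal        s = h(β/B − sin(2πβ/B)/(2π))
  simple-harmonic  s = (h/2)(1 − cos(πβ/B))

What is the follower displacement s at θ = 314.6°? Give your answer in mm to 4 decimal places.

seg 1 [0°–148.3°] uniform, h=20: full span → s += 20 → s = 20.0000
seg 2 [148.3°–184.3°] uniform, h=9: full span → s += 9 → s = 29.0000
seg 3 [184.3°–266.3°] simple-harmonic, h=-17: full span → s += -17 → s = 12.0000
seg 4 [266.3°–360°] uniform, h=26: θ=314.6° here. β=48.3, B=93.7. 26·48.3/93.7 = 13.4023 → s = 25.4023

25.4023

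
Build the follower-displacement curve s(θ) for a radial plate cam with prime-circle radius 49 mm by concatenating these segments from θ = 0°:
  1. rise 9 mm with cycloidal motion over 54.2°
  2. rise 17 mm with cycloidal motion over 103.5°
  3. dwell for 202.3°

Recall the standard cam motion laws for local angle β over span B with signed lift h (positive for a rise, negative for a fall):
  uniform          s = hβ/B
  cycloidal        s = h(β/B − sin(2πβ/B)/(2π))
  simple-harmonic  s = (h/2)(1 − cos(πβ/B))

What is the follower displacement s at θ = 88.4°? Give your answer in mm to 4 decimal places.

seg 1 [0°–54.2°] cycloidal, h=9: full span → s += 9 → s = 9.0000
seg 2 [54.2°–157.7°] cycloidal, h=17: θ=88.4° here. β=34.2, B=103.5. 17·(0.3304 − sin(2π·0.3304)/(2π)) = 3.2500 → s = 12.2500

12.2500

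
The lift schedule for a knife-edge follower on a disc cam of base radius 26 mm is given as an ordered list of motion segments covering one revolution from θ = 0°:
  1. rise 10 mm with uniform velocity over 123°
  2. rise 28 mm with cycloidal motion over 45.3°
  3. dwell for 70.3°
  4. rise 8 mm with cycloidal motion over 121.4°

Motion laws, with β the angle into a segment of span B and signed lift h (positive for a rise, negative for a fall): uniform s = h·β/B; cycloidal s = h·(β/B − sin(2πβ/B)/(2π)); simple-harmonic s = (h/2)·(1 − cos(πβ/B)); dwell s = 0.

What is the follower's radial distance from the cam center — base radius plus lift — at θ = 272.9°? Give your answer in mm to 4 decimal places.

seg 1 [0°–123°] uniform, h=10: full span → s += 10 → s = 10.0000
seg 2 [123°–168.3°] cycloidal, h=28: full span → s += 28 → s = 38.0000
seg 3 [168.3°–238.6°] dwell: s stays 38.0000
seg 4 [238.6°–360°] cycloidal, h=8: θ=272.9° here. β=34.3, B=121.4. 8·(0.2825 − sin(2π·0.2825)/(2π)) = 1.0136 → s = 39.0136
radial distance = base radius + s = 26 + 39.0136 = 65.0136

65.0136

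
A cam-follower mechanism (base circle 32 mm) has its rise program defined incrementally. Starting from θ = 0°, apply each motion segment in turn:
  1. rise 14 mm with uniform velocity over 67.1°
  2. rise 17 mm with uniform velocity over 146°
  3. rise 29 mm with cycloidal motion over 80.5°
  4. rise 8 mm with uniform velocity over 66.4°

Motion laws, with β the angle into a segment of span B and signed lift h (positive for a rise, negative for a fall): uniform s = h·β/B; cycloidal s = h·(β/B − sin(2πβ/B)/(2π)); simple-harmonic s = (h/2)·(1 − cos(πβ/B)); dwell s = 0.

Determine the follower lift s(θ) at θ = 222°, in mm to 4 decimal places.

seg 1 [0°–67.1°] uniform, h=14: full span → s += 14 → s = 14.0000
seg 2 [67.1°–213.1°] uniform, h=17: full span → s += 17 → s = 31.0000
seg 3 [213.1°–293.6°] cycloidal, h=29: θ=222° here. β=8.9, B=80.5. 29·(0.1106 − sin(2π·0.1106)/(2π)) = 0.2517 → s = 31.2517

31.2517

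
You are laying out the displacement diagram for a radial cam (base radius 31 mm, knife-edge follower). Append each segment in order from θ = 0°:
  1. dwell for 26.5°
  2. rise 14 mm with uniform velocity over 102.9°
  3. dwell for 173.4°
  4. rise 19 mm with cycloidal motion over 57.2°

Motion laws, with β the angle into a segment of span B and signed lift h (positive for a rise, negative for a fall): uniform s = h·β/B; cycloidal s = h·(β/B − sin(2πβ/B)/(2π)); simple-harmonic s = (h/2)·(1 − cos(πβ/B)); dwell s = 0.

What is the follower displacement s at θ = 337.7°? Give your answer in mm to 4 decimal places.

seg 1 [0°–26.5°] dwell: s stays 0.0000
seg 2 [26.5°–129.4°] uniform, h=14: full span → s += 14 → s = 14.0000
seg 3 [129.4°–302.8°] dwell: s stays 14.0000
seg 4 [302.8°–360°] cycloidal, h=19: θ=337.7° here. β=34.9, B=57.2. 19·(0.6101 − sin(2π·0.6101)/(2π)) = 13.5222 → s = 27.5222

27.5222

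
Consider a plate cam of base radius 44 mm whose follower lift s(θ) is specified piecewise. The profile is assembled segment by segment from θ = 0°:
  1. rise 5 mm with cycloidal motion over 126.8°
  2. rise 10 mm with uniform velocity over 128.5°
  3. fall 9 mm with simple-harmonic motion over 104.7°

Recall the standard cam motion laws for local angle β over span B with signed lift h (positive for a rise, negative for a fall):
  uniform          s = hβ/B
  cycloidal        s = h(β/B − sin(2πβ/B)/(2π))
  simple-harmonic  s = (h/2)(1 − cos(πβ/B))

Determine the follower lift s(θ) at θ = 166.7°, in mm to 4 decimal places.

seg 1 [0°–126.8°] cycloidal, h=5: full span → s += 5 → s = 5.0000
seg 2 [126.8°–255.3°] uniform, h=10: θ=166.7° here. β=39.9, B=128.5. 10·39.9/128.5 = 3.1051 → s = 8.1051

8.1051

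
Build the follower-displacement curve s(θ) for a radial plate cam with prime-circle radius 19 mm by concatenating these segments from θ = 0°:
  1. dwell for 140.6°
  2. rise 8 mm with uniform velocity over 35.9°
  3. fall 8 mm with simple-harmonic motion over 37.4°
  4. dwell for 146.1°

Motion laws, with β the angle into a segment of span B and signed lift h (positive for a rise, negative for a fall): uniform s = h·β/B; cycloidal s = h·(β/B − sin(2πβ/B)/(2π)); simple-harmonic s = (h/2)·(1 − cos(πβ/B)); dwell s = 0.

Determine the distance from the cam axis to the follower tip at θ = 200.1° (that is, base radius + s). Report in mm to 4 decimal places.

seg 1 [0°–140.6°] dwell: s stays 0.0000
seg 2 [140.6°–176.5°] uniform, h=8: full span → s += 8 → s = 8.0000
seg 3 [176.5°–213.9°] simple-harmonic, h=-8: θ=200.1° here. β=23.6, B=37.4. -8/2·(1 − cos(π·0.6310)) = -5.6003 → s = 2.3997
radial distance = base radius + s = 19 + 2.3997 = 21.3997

21.3997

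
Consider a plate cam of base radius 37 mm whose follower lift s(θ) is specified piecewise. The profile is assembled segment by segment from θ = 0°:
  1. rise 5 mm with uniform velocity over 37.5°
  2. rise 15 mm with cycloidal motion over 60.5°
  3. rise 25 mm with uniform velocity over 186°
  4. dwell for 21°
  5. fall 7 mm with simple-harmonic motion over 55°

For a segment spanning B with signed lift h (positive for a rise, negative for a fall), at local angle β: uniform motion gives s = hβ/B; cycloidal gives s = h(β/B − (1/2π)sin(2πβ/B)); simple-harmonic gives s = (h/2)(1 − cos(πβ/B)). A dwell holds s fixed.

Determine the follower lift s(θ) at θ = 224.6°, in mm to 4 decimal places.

seg 1 [0°–37.5°] uniform, h=5: full span → s += 5 → s = 5.0000
seg 2 [37.5°–98°] cycloidal, h=15: full span → s += 15 → s = 20.0000
seg 3 [98°–284°] uniform, h=25: θ=224.6° here. β=126.6, B=186. 25·126.6/186 = 17.0161 → s = 37.0161

37.0161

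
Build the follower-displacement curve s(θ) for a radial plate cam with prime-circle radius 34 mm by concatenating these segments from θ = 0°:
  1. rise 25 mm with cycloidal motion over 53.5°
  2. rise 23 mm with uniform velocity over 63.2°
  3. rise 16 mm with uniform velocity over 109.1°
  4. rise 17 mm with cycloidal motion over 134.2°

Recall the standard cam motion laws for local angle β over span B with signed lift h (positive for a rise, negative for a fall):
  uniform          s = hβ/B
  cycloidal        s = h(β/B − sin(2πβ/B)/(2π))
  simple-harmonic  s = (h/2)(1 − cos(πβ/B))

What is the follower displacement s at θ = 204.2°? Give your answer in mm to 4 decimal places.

seg 1 [0°–53.5°] cycloidal, h=25: full span → s += 25 → s = 25.0000
seg 2 [53.5°–116.7°] uniform, h=23: full span → s += 23 → s = 48.0000
seg 3 [116.7°–225.8°] uniform, h=16: θ=204.2° here. β=87.5, B=109.1. 16·87.5/109.1 = 12.8323 → s = 60.8323

60.8323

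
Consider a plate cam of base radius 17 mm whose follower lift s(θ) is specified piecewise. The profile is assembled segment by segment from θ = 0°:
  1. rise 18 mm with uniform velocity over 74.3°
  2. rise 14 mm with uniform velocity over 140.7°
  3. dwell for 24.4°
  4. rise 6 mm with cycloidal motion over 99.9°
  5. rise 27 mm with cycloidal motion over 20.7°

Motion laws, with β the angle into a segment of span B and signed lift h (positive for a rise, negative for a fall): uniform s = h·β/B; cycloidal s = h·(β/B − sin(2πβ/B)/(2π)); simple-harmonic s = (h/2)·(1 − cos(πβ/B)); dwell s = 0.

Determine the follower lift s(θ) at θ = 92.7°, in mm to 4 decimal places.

seg 1 [0°–74.3°] uniform, h=18: full span → s += 18 → s = 18.0000
seg 2 [74.3°–215°] uniform, h=14: θ=92.7° here. β=18.4, B=140.7. 14·18.4/140.7 = 1.8308 → s = 19.8308

19.8308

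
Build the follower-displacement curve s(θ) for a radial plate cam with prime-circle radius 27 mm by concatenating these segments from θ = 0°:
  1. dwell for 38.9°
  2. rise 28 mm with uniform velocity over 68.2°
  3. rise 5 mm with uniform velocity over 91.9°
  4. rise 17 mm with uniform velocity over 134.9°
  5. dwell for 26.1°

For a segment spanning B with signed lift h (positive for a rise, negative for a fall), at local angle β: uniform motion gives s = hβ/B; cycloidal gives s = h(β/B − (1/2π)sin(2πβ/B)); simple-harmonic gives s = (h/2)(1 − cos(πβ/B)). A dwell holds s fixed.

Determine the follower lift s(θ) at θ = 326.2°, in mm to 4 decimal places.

seg 1 [0°–38.9°] dwell: s stays 0.0000
seg 2 [38.9°–107.1°] uniform, h=28: full span → s += 28 → s = 28.0000
seg 3 [107.1°–199°] uniform, h=5: full span → s += 5 → s = 33.0000
seg 4 [199°–333.9°] uniform, h=17: θ=326.2° here. β=127.2, B=134.9. 17·127.2/134.9 = 16.0297 → s = 49.0297

49.0297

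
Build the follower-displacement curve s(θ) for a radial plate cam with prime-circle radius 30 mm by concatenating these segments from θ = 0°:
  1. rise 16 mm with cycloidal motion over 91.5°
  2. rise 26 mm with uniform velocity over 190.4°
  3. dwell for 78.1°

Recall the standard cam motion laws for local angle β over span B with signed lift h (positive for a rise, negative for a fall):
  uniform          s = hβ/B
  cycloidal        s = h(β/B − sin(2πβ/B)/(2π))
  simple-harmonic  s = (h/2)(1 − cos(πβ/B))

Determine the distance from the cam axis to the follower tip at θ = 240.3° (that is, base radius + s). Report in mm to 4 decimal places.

seg 1 [0°–91.5°] cycloidal, h=16: full span → s += 16 → s = 16.0000
seg 2 [91.5°–281.9°] uniform, h=26: θ=240.3° here. β=148.8, B=190.4. 26·148.8/190.4 = 20.3193 → s = 36.3193
radial distance = base radius + s = 30 + 36.3193 = 66.3193

66.3193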